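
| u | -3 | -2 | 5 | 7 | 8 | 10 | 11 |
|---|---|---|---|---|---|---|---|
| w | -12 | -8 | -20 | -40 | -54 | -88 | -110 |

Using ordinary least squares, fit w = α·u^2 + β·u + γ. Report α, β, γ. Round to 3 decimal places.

Sums needed: Σu^2·u^2 = 31860, Σu^2·u = 3276, Σu^2 = 372, Σu·u = 372, Σu = 36, Σ1 = 7.
For Mᵀw: Σu^2·w = -28166, Σu·w = -2850, Σw = -332.
Normal equations: [[31860, 3276, 372]; [3276, 372, 36]; [372, 36, 7]]·[α, β, γ]ᵀ = [-28166, -2850, -332]ᵀ.
Inverting the 3×3 Gram matrix, [α, β, γ]ᵀ = [-29827/29304, 12787/9768, -85/1221]ᵀ.

α = -1.018, β = 1.309, γ = -0.070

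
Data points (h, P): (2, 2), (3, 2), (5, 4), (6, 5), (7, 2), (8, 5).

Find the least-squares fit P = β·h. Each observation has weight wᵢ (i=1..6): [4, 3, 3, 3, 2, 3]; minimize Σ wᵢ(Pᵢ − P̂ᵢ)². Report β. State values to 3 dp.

β = 0.643

The normal equations are: 516·β = 332.
β = 332/516 = 0.643411.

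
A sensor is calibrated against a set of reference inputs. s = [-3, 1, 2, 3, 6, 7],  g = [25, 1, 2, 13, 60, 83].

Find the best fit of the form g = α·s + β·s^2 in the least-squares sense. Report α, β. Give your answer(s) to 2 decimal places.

From the data, Σs·s = 108, Σs·s^2 = 568, Σs^2·s^2 = 3876.
Moment sums: Σs·g = 910, Σs^2·g = 6578.
Eliminating β: 3876·(row 1) − 568·(row 2) gives 95984·α = 3876·910 − 568·6578 = -209144, so α = -26143/11998.
Then β = (6578 − 568·(-26143/11998))/3876 = 24193/11998.

α = -2.18, β = 2.02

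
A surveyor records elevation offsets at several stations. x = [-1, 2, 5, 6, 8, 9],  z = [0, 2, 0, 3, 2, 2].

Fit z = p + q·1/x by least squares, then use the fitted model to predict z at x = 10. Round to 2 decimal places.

ẑ = 1.61

Sums needed: Σ1 = 6, Σ1/x = 37/360, Σ1/x·1/x = 174409/129600.
For Aᵀz: Σz = 9, Σ1/x·z = 71/36.
AᵀA·[p, q]ᵀ = Aᵀz becomes [[6, 37/360]; [37/360, 174409/129600]]·[p, q]ᵀ = [9, 71/36]ᵀ.
Δ = 6·(174409/129600) − (37/360)² = 209017/25920.
p = (9·(174409/129600) − (37/360)·(71/36))/(209017/25920) = 1543411/1045085; q = (6·(71/36) − (37/360)·9)/(209017/25920) = 282744/209017.
At x = 10: ẑ = (1543411/1045085)·(1) + (282744/209017)·(1/10) = 1684783/1045085.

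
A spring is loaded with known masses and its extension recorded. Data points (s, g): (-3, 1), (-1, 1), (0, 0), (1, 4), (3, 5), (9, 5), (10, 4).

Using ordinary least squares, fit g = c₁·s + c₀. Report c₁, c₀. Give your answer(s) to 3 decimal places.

c₁ = 0.306, c₀ = 2.027

The normal equations are: 201·c₁ + 19·c₀ = 100;  19·c₁ + 7·c₀ = 20.
det = 201·7 − 19² = 1046.
c₁ = (100·7 − 19·20)/1046 = 160/523; c₀ = (201·20 − 19·100)/1046 = 1060/523.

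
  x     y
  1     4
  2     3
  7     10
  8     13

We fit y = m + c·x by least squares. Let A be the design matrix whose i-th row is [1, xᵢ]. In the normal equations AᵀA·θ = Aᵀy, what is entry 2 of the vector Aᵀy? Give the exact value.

184

Entry 2 ↔ basis x, so (Aᵀy)_{2} = Σᵢ (x)·yᵢ = (1)·(4) + (2)·(3) + (7)·(10) + (8)·(13) = 184.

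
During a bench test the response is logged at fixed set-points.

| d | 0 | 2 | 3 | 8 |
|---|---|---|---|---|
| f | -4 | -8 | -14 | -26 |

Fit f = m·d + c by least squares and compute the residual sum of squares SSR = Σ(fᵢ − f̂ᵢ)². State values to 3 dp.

SSR = 5.237

AᵀA·[m, c]ᵀ = Aᵀf reads: 77·m + 13·c = -266;  13·m + 4·c = -52.
(Σd·d = 77, Σd = 13, Σ1 = 4, Σd·f = -266, Σf = -52.)
Δ = 77·4 − 13² = 139.
m = ((-266)·4 − 13·(-52))/139 = -388/139; c = (77·(-52) − 13·(-266))/139 = -546/139.
Residuals: -10/139, 210/139, -236/139, 36/139; SSR = 728/139.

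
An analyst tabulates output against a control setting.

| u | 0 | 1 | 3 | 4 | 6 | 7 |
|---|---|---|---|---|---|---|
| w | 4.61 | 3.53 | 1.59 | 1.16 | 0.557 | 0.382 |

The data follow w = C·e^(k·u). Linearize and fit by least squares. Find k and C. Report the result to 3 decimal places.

With ln wᵢ as the transformed response and uᵢ as the regressor:
Over the data: Σu = 21.0000, Σ(u)² = 111.0000, Σln w = 1.8542, Σu·ln w = -7.0013.
Normal system: [[111.0000, 21.0000]; [21.0000, 6]]·[k, ln C]ᵀ = [-7.0013, 1.8542]ᵀ.
Solving (det = 225.0000): k = -0.35976, ln C = 1.56817, so C = exp(1.56817) = 4.79787.

k = -0.360, C = 4.798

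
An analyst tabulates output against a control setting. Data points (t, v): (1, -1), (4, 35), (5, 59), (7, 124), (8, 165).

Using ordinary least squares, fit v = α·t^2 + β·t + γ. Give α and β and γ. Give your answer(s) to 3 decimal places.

Setting ∂/∂α … = 0 gives: 7379·α + 1045·β + 155·γ = 18670;  1045·α + 155·β + 25·γ = 2622;  155·α + 25·β + 5·γ = 382.
Row-reducing yields α = 35/12, β = -151/60, γ = -43/30.

α = 2.917, β = -2.517, γ = -1.433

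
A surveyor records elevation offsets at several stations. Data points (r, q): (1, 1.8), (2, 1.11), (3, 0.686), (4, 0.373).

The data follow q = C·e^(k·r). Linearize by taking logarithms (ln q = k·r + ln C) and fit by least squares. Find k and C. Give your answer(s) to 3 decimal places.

k = -0.520, C = 3.105

Taking logs, ln q = k·r + ln C, so regress ln q on r.
Over the data: Σr = 10.0000, Σ(r)² = 30.0000, Σln q = -0.6709, Σr·ln q = -4.2788.
Normal system: [[30.0000, 10.0000]; [10.0000, 4]]·[k, ln C]ᵀ = [-4.2788, -0.6709]ᵀ.
Solving (det = 20.0000): k = -0.52031, ln C = 1.13306, so C = exp(1.13306) = 3.10513.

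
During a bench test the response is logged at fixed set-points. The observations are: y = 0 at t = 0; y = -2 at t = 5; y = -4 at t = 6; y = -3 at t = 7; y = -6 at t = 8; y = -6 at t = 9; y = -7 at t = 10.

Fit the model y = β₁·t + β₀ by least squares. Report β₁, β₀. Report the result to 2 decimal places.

Sums needed: Σt·t = 355, Σt = 45, Σ1 = 7.
Moment sums: Σt·y = -227, Σy = -28.
XᵀX·[β₁, β₀]ᵀ = Xᵀy becomes [[355, 45]; [45, 7]]·[β₁, β₀]ᵀ = [-227, -28]ᵀ.
Δ = 355·7 − 45² = 460.
β₁ = ((-227)·7 − 45·(-28))/460 = -329/460; β₀ = (355·(-28) − 45·(-227))/460 = 55/92.

β₁ = -0.72, β₀ = 0.60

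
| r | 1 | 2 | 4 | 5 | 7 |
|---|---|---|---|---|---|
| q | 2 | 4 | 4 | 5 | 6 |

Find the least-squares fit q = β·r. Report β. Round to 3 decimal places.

Compute the Gram sums: Σr·r = 95.
And Σr·q = 93.
Normal equations: [[95]]·[β]ᵀ = [93]ᵀ.
β = 93/95 = 0.978947.

β = 0.979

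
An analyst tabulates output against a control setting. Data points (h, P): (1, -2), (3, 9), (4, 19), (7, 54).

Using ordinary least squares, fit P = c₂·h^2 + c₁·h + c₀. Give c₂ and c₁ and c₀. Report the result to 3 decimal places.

c₂ = 0.850, c₁ = 2.577, c₀ = -5.600

Entries of AᵀA: Σh^2·h^2 = 2739, Σh^2·h = 435, Σh^2 = 75, Σh·h = 75, Σh = 15, Σ1 = 4.
Right-hand side: Σh^2·P = 3029, Σh·P = 479, ΣP = 80.
So AᵀA·[c₂, c₁, c₀]ᵀ = AᵀP: [[2739, 435, 75]; [435, 75, 15]; [75, 15, 4]]·[c₂, c₁, c₀]ᵀ = [3029, 479, 80]ᵀ.
Row-reducing yields c₂ = 17/20, c₁ = 773/300, c₀ = -28/5.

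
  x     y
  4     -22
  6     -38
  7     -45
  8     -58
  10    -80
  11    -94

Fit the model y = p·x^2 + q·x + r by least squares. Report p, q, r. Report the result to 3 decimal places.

p = -0.523, q = -2.409, r = -4.045

With design matrix M, MᵀM = [[32690, 3466, 386]; [3466, 386, 46]; [386, 46, 6]] and Mᵀy = [-27011, -2929, -337]ᵀ.
Inverting the 3×3 Gram matrix, [p, q, r]ᵀ = [-34/65, -783/325, -2629/650]ᵀ.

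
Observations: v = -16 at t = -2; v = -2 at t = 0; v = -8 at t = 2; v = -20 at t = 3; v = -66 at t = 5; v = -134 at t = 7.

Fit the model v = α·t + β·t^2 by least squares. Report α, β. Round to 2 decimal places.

α = 2.10, β = -3.04

Compute the Gram sums: Σt·t = 91, Σt·t^2 = 495, Σt^2·t^2 = 3139.
Right-hand side: Σt·v = -1312, Σt^2·v = -8492.
Eliminating β: 3139·(row 1) − 495·(row 2) gives 40624·α = 3139·(-1312) − 495·(-8492) = 85172, so α = 21293/10156.
Then β = ((-8492) − 495·(21293/10156))/3139 = -30833/10156.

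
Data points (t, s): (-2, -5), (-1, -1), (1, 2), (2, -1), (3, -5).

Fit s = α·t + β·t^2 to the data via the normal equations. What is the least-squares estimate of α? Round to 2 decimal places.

Compute the Gram sums: Σt·t = 19, Σt·t^2 = 27, Σt^2·t^2 = 115.
And Σt·s = -4, Σt^2·s = -68.
det = 19·115 − 27² = 1456.
α = ((-4)·115 − 27·(-68))/1456 = 86/91; β = (19·(-68) − 27·(-4))/1456 = -74/91.

α = 0.95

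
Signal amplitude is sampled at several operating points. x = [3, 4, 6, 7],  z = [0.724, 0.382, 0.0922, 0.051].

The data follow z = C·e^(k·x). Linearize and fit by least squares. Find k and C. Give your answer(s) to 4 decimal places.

k = -0.6727, C = 5.4873

With ln zᵢ as the transformed response and xᵢ as the regressor:
Σx = 20.0000, Σ(x)² = 110.0000, Σln z = -6.6450, Σx·ln z = -39.9525.
Equations: 110.0000·k + 20.0000·ln C = -39.9525;  20.0000·k + 4·ln C = -6.6450.
Slope k = (n·Σx·ln z − Σx·Σln z)/(n·Σ(x)² − (Σx)²) = (4·-39.9525 − 20.0000·-6.6450)/40.0000 = -0.67274; ln C = (Σln z − k·Σx)/n = 1.70244, so C = exp(1.70244) = 5.48732.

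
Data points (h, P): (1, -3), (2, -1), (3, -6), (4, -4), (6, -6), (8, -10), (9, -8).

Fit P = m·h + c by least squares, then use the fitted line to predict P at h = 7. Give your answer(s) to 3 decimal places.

P̂ = -7.402

Entries of MᵀM: Σh·h = 211, Σh = 33, Σ1 = 7.
For MᵀP: Σh·P = -227, ΣP = -38.
Normal equations: [[211, 33]; [33, 7]]·[m, c]ᵀ = [-227, -38]ᵀ.
det = 211·7 − 33² = 388.
m = ((-227)·7 − 33·(-38))/388 = -335/388; c = (211·(-38) − 33·(-227))/388 = -527/388.
At h = 7: P̂ = (-335/388)·(7) + (-527/388)·(1) = -718/97.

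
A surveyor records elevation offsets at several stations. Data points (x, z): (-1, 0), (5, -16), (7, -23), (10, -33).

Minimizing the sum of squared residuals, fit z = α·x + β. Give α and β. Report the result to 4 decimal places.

α = -2.9807, β = -2.3514

From the data, Σx·x = 175, Σx = 21, Σ1 = 4.
And Σx·z = -571, Σz = -72.
Normal equations: [[175, 21]; [21, 4]]·[α, β]ᵀ = [-571, -72]ᵀ.
Eliminating β: 4·(row 1) − 21·(row 2) gives 259·α = 4·(-571) − 21·(-72) = -772, so α = -772/259.
Then β = ((-72) − 21·(-772/259))/4 = -87/37.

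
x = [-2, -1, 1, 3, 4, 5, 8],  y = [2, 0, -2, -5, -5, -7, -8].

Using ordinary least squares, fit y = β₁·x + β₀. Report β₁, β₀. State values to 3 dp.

MᵀM·[β₁, β₀]ᵀ = Mᵀy reads: 120·β₁ + 18·β₀ = -140;  18·β₁ + 7·β₀ = -25.
(Σx·x = 120, Σx = 18, Σ1 = 7, Σx·y = -140, Σy = -25.)
Δ = 120·7 − 18² = 516.
β₁ = ((-140)·7 − 18·(-25))/516 = -265/258; β₀ = (120·(-25) − 18·(-140))/516 = -40/43.

β₁ = -1.027, β₀ = -0.930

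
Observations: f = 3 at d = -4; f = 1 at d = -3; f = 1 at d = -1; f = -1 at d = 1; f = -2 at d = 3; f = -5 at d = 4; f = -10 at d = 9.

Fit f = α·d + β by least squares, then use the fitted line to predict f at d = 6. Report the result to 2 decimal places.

f̂ = -6.37

Sums needed: Σd·d = 133, Σd = 9, Σ1 = 7.
Moment sums: Σd·f = -133, Σf = -13.
So XᵀX·[α, β]ᵀ = Xᵀf: [[133, 9]; [9, 7]]·[α, β]ᵀ = [-133, -13]ᵀ.
Determinant 133·7 − 9² = 850.
α = ((-133)·7 − 9·(-13))/850 = -407/425; β = (133·(-13) − 9·(-133))/850 = -266/425.
At d = 6: f̂ = (-407/425)·(6) + (-266/425)·(1) = -2708/425.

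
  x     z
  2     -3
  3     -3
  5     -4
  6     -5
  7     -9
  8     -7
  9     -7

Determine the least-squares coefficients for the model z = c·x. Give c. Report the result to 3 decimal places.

MᵀM·[c]ᵀ = Mᵀz reads: 268·c = -247.
(Σx·x = 268, Σx·z = -247.)
c = (-247)/268 = -0.921642.

c = -0.922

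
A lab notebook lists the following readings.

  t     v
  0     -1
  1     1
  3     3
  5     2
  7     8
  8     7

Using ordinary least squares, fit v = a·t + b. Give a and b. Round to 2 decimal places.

a = 1.00, b = -0.67

Compute the Gram sums: Σt·t = 148, Σt = 24, Σ1 = 6.
And Σt·v = 132, Σv = 20.
XᵀX·[a, b]ᵀ = Xᵀv becomes [[148, 24]; [24, 6]]·[a, b]ᵀ = [132, 20]ᵀ.
Eliminating b: 6·(row 1) − 24·(row 2) gives 312·a = 6·132 − 24·20 = 312, so a = 1.
Then b = (20 − 24·1)/6 = -2/3.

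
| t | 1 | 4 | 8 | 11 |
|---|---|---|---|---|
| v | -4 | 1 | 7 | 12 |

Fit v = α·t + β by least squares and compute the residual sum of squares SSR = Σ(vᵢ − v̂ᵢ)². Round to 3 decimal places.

SSR = 0.069

Normal-equation sums: Σt·t = 202, Σt = 24, Σ1 = 4.
Moment sums: Σt·v = 188, Σv = 16.
Normal equations: [[202, 24]; [24, 4]]·[α, β]ᵀ = [188, 16]ᵀ.
det = 202·4 − 24² = 232.
α = (188·4 − 24·16)/232 = 46/29; β = (202·16 − 24·188)/232 = -160/29.
Residuals: -2/29, 5/29, -5/29, 2/29; SSR = 2/29.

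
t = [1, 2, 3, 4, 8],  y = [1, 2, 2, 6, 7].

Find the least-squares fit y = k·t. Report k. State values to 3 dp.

The normal equations are: 94·k = 91.
(Σt·t = 94, Σt·y = 91.)
Hence k = 91 / 94 ≈ 0.968085.

k = 0.968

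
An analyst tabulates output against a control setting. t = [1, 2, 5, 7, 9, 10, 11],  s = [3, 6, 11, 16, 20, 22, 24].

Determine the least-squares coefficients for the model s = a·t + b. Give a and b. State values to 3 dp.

Normal-equation sums: Σt·t = 381, Σt = 45, Σ1 = 7.
Moment sums: Σt·s = 846, Σs = 102.
Normal equations: [[381, 45]; [45, 7]]·[a, b]ᵀ = [846, 102]ᵀ.
Δ = 381·7 − 45² = 642.
a = (846·7 − 45·102)/642 = 222/107; b = (381·102 − 45·846)/642 = 132/107.

a = 2.075, b = 1.234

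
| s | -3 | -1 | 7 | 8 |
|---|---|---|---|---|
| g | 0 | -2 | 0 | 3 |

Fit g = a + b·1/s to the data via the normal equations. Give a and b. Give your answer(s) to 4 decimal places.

Forming MᵀM = [[4, -179/168]; [-179/168, 32377/28224]] and Mᵀg = [1, 19/8]ᵀ gives MᵀM·[a, b]ᵀ = Mᵀg.
det = 4·(32377/28224) − (-179/168)² = 32489/9408.
a = (1·(32377/28224) − (-179/168)·(19/8))/(32489/9408) = 103798/97467; b = (4·(19/8) − (-179/168)·1)/(32489/9408) = 99400/32489.

a = 1.0650, b = 3.0595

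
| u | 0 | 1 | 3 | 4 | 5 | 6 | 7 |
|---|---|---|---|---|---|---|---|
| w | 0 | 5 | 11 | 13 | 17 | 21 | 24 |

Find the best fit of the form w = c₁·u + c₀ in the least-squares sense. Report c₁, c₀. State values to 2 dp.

AᵀA·[c₁, c₀]ᵀ = Aᵀw reads: 136·c₁ + 26·c₀ = 469;  26·c₁ + 7·c₀ = 91.
Determinant 136·7 − 26² = 276.
c₁ = (469·7 − 26·91)/276 = 917/276; c₀ = (136·91 − 26·469)/276 = 91/138.

c₁ = 3.32, c₀ = 0.66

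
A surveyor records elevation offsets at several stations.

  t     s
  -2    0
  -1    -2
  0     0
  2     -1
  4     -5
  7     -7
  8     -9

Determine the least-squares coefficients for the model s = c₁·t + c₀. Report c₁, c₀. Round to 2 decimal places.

Normal-equation sums: Σt·t = 138, Σt = 18, Σ1 = 7.
Moment sums: Σt·s = -141, Σs = -24.
Normal equations: [[138, 18]; [18, 7]]·[c₁, c₀]ᵀ = [-141, -24]ᵀ.
Determinant 138·7 − 18² = 642.
c₁ = ((-141)·7 − 18·(-24))/642 = -185/214; c₀ = (138·(-24) − 18·(-141))/642 = -129/107.

c₁ = -0.86, c₀ = -1.21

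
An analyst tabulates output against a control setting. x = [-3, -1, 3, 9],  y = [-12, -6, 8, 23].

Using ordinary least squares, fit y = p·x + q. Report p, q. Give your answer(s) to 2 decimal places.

p = 2.94, q = -2.63

Entries of AᵀA: Σx·x = 100, Σx = 8, Σ1 = 4.
Moment sums: Σx·y = 273, Σy = 13.
Determinant 100·4 − 8² = 336.
p = (273·4 − 8·13)/336 = 247/84; q = (100·13 − 8·273)/336 = -221/84.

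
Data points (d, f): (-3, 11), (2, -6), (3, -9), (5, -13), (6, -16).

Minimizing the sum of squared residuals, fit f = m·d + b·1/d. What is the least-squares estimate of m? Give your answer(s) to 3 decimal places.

m = -2.581

Compute the Gram sums: Σd·d = 83, Σd·1/d = 5, Σ1/d·1/d = 27/50.
Moment sums: Σd·f = -233, Σ1/d·f = -224/15.
So AᵀA·[m, b]ᵀ = Aᵀf: [[83, 5]; [5, 27/50]]·[m, b]ᵀ = [-233, -224/15]ᵀ.
Eliminating b: (27/50)·(row 1) − 5·(row 2) gives (991/50)·m = (27/50)·(-233) − 5·(-224/15) = -7673/150, so m = -7673/2973.
Then b = ((-224/15) − 5·(-7673/2973))/(27/50) = -11170/2973.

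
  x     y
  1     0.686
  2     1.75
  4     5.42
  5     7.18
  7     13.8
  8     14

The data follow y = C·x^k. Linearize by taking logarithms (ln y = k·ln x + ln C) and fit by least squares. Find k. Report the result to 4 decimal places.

k = 1.5035

With ln yᵢ as the transformed response and ln xᵢ as the regressor:
Over the data: Σln x = 7.7142, Σ(ln x)² = 13.1032, Σln y = 9.1079, Σln x·ln y = 16.4987.
Normal system: [[13.1032, 7.7142]; [7.7142, 6]]·[k, ln C]ᵀ = [16.4987, 9.1079]ᵀ.
Solving (det = 19.1098): k = 1.50352, ln C = -0.41510.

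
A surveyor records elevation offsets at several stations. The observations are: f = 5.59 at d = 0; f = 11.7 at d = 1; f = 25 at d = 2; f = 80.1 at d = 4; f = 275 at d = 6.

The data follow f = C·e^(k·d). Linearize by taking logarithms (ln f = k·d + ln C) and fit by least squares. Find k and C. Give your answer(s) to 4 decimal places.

k = 0.6419, C = 6.1161

Linearized form: ln f = k·d + ln C. From the 5 transformed points,
AᵀA = [[57.0000, 13.0000]; [13.0000, 5]], rhs = [60.1311, 17.3995]ᵀ  (here Σd = 13.0000, Σ(d)² = 57.0000, Σln f = 17.3995, Σd·ln f = 60.1311).
Slope k = (n·Σd·ln f − Σd·Σln f)/(n·Σ(d)² − (Σd)²) = (5·60.1311 − 13.0000·17.3995)/116.0000 = 0.64191; ln C = (Σln f − k·Σd)/n = 1.81092, so C = exp(1.81092) = 6.11609.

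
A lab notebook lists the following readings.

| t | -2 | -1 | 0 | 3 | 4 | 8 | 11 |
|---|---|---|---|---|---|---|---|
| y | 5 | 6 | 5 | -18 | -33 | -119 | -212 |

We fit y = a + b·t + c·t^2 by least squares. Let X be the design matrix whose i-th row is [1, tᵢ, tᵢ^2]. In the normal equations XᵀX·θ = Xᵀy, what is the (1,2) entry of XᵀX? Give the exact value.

23

Row 1 ↔ basis 1, column 2 ↔ basis t, so (XᵀX)_{1,2} = Σᵢ t = (1)·(-2) + (1)·(-1) + (1)·(0) + (1)·(3) + (1)·(4) + (1)·(8) + (1)·(11) = 23.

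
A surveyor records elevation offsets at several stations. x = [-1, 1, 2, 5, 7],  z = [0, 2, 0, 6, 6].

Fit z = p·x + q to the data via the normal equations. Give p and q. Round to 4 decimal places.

Compute the Gram sums: Σx·x = 80, Σx = 14, Σ1 = 5.
Moment sums: Σx·z = 74, Σz = 14.
Δ = 80·5 − 14² = 204.
p = (74·5 − 14·14)/204 = 29/34; q = (80·14 − 14·74)/204 = 7/17.

p = 0.8529, q = 0.4118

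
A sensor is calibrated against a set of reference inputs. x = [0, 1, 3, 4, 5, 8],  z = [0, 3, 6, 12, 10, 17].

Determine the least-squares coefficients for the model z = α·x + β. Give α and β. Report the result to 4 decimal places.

Sums needed: Σx·x = 115, Σx = 21, Σ1 = 6.
And Σx·z = 255, Σz = 48.
AᵀA·[α, β]ᵀ = Aᵀz becomes [[115, 21]; [21, 6]]·[α, β]ᵀ = [255, 48]ᵀ.
det = 115·6 − 21² = 249.
α = (255·6 − 21·48)/249 = 174/83; β = (115·48 − 21·255)/249 = 55/83.

α = 2.0964, β = 0.6627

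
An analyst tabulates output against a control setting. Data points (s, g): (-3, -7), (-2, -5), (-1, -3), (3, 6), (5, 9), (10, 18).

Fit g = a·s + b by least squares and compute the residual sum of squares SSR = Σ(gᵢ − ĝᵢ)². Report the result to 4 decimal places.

With design matrix X, XᵀX = [[148, 12]; [12, 6]] and Xᵀg = [277, 18]ᵀ.
Eliminating b: 6·(row 1) − 12·(row 2) gives 744·a = 6·277 − 12·18 = 1446, so a = 241/124.
Then b = (18 − 12·(241/124))/6 = -55/62.
Residuals: -35/124, -7/31, -21/124, 131/124, 21/124, -17/31; SSR = 199/124.

SSR = 1.6048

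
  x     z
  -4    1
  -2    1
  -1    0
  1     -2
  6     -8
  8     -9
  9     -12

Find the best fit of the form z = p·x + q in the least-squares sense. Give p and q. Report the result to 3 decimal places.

p = -1.024, q = -1.656

Normal-equation sums: Σx·x = 203, Σx = 17, Σ1 = 7.
Right-hand side: Σx·z = -236, Σz = -29.
Eliminating q: 7·(row 1) − 17·(row 2) gives 1132·p = 7·(-236) − 17·(-29) = -1159, so p = -1159/1132.
Then q = ((-29) − 17·(-1159/1132))/7 = -1875/1132.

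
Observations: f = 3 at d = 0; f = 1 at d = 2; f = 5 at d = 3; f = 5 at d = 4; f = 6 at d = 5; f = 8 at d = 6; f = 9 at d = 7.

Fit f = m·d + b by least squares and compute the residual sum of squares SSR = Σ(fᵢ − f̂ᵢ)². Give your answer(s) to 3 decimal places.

SSR = 9.709

From the data, Σd·d = 139, Σd = 27, Σ1 = 7.
Moment sums: Σd·f = 178, Σf = 37.
Δ = 139·7 − 27² = 244.
m = (178·7 − 27·37)/244 = 247/244; b = (139·37 − 27·178)/244 = 337/244.
Residuals: 395/244, -587/244, 71/122, -105/244, -27/61, 133/244, 65/122; SSR = 2369/244.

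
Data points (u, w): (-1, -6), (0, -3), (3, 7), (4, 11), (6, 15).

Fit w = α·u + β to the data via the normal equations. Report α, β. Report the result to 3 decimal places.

From the data, Σu·u = 62, Σu = 12, Σ1 = 5.
Right-hand side: Σu·w = 161, Σw = 24.
Eliminating β: 5·(row 1) − 12·(row 2) gives 166·α = 5·161 − 12·24 = 517, so α = 517/166.
Then β = (24 − 12·(517/166))/5 = -222/83.

α = 3.114, β = -2.675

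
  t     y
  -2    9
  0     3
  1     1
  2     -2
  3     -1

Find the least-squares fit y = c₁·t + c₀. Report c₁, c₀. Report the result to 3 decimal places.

c₁ = -2.162, c₀ = 3.730

The normal equations are: 18·c₁ + 4·c₀ = -24;  4·c₁ + 5·c₀ = 10.
Δ = 18·5 − 4² = 74.
c₁ = ((-24)·5 − 4·10)/74 = -80/37; c₀ = (18·10 − 4·(-24))/74 = 138/37.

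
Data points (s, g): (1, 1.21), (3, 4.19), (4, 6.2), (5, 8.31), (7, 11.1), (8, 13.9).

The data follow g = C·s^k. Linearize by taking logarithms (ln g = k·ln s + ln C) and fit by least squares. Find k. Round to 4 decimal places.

k = 1.1675

With ln gᵢ as the transformed response and ln sᵢ as the regressor:
Σln s = 8.1197, Σ(ln s)² = 13.8297, Σln g = 10.6042, Σln s·ln g = 17.6678.
Normal system: [[13.8297, 8.1197]; [8.1197, 6]]·[k, ln C]ᵀ = [17.6678, 10.6042]ᵀ.
Δ = 13.8297·6 − (8.1197)² = 17.0487; k = (17.6678·6 − 8.1197·10.6042)/17.0487 = 1.16750, ln C = (13.8297·10.6042 − 8.1197·17.6678)/17.0487 = 0.18740.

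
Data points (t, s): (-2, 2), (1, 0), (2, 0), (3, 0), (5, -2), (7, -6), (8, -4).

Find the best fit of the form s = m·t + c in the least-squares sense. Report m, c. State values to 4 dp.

From the data, Σt·t = 156, Σt = 24, Σ1 = 7.
And Σt·s = -88, Σs = -10.
Eliminating c: 7·(row 1) − 24·(row 2) gives 516·m = 7·(-88) − 24·(-10) = -376, so m = -94/129.
Then c = ((-10) − 24·(-94/129))/7 = 46/43.

m = -0.7287, c = 1.0698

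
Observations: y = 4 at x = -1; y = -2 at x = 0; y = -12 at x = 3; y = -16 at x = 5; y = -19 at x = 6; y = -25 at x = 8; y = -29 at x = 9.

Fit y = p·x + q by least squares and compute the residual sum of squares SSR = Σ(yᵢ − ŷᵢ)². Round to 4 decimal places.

SSR = 8.6160

Entries of AᵀA: Σx·x = 216, Σx = 30, Σ1 = 7.
Right-hand side: Σx·y = -695, Σy = -99.
Δ = 216·7 − 30² = 612.
p = ((-695)·7 − 30·(-99))/612 = -1895/612; q = (216·(-99) − 30·(-695))/612 = -89/102.
Residuals: 1087/612, -115/102, -125/68, 217/612, 23/51, 197/306, -53/204; SSR = 5273/612.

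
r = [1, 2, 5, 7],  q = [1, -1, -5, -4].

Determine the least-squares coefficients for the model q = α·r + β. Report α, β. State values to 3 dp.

Normal-equation sums: Σr·r = 79, Σr = 15, Σ1 = 4.
Moment sums: Σr·q = -54, Σq = -9.
Eliminating β: 4·(row 1) − 15·(row 2) gives 91·α = 4·(-54) − 15·(-9) = -81, so α = -81/91.
Then β = ((-9) − 15·(-81/91))/4 = 99/91.

α = -0.890, β = 1.088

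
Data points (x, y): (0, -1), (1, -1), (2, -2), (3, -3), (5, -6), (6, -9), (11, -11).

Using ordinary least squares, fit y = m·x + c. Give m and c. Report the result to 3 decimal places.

The normal system AᵀA·[m, c]ᵀ = Aᵀy is [[196, 28]; [28, 7]]·[m, c]ᵀ = [-219, -33]ᵀ.
Eliminating c: 7·(row 1) − 28·(row 2) gives 588·m = 7·(-219) − 28·(-33) = -609, so m = -29/28.
Then c = ((-33) − 28·(-29/28))/7 = -4/7.

m = -1.036, c = -0.571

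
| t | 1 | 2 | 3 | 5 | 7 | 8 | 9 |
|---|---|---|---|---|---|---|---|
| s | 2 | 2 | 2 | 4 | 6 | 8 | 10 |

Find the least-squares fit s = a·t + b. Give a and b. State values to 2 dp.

Normal-equation sums: Σt·t = 233, Σt = 35, Σ1 = 7.
Right-hand side: Σt·s = 228, Σs = 34.
XᵀX·[a, b]ᵀ = Xᵀs becomes [[233, 35]; [35, 7]]·[a, b]ᵀ = [228, 34]ᵀ.
det = 233·7 − 35² = 406.
a = (228·7 − 35·34)/406 = 1; b = (233·34 − 35·228)/406 = -1/7.

a = 1.00, b = -0.14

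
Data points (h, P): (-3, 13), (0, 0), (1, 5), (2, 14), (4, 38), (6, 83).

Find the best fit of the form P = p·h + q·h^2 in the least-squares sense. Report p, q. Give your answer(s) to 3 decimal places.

Normal-equation sums: Σh·h = 66, Σh·h^2 = 262, Σh^2·h^2 = 1650.
For AᵀP: Σh·P = 644, Σh^2·P = 3774.
AᵀA·[p, q]ᵀ = AᵀP becomes [[66, 262]; [262, 1650]]·[p, q]ᵀ = [644, 3774]ᵀ.
Determinant 66·1650 − 262² = 40256.
p = (644·1650 − 262·3774)/40256 = 18453/10064; q = (66·3774 − 262·644)/40256 = 20089/10064.

p = 1.834, q = 1.996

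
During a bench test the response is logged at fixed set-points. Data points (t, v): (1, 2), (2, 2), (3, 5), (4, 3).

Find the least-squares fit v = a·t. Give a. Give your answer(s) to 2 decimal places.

a = 1.10

The normal system AᵀA·[a]ᵀ = Aᵀv is [[30]]·[a]ᵀ = [33]ᵀ.
Hence a = 33 / 30 ≈ 1.1.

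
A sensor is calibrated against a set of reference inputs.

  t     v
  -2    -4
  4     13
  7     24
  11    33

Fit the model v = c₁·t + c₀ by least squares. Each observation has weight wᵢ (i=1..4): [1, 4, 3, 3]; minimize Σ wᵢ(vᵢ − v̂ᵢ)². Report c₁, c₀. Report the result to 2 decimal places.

The normal system AᵀWA·[c₁, c₀]ᵀ = AᵀWv is [[578, 68]; [68, 11]]·[c₁, c₀]ᵀ = [1809, 219]ᵀ.
Eliminating c₀: 11·(row 1) − 68·(row 2) gives 1734·c₁ = 11·1809 − 68·219 = 5007, so c₁ = 1669/578.
Then c₀ = (219 − 68·(1669/578))/11 = 35/17.

c₁ = 2.89, c₀ = 2.06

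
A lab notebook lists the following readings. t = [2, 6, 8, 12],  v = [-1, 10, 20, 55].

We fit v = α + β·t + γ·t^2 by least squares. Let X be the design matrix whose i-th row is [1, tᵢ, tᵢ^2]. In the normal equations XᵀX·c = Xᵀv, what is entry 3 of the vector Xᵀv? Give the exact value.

9556

Entry 3 ↔ basis t^2, so (Xᵀv)_{3} = Σᵢ (t^2)·vᵢ = (4)·(-1) + (36)·(10) + (64)·(20) + (144)·(55) = 9556.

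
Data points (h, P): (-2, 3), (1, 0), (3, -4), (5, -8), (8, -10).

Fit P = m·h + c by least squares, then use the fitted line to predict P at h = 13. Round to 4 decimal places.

P̂ = -17.7655

Compute the Gram sums: Σh·h = 103, Σh = 15, Σ1 = 5.
For XᵀP: Σh·P = -138, ΣP = -19.
So XᵀX·[m, c]ᵀ = XᵀP: [[103, 15]; [15, 5]]·[m, c]ᵀ = [-138, -19]ᵀ.
Δ = 103·5 − 15² = 290.
m = ((-138)·5 − 15·(-19))/290 = -81/58; c = (103·(-19) − 15·(-138))/290 = 113/290.
At h = 13: P̂ = (-81/58)·(13) + (113/290)·(1) = -2576/145.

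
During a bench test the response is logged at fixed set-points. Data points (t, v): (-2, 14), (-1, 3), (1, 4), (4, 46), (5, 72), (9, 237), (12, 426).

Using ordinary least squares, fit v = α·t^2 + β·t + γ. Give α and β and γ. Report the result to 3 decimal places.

α = 3.010, β = -0.696, γ = 0.399

Normal-equation sums: Σt^2·t^2 = 28196, Σt^2·t = 2638, Σt^2 = 272, Σt·t = 272, Σt = 28, Σ1 = 7.
Right-hand side: Σt^2·v = 83140, Σt·v = 7762, Σv = 802.
Inverting the 3×3 Gram matrix, [α, β, γ]ᵀ = [440143/146229, -509212/731145, 97226/243715]ᵀ.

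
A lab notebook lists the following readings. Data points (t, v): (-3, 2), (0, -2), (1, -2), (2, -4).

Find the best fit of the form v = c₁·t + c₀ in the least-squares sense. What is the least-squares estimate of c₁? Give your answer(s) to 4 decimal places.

c₁ = -1.1429

The normal system XᵀX·[c₁, c₀]ᵀ = Xᵀv is [[14, 0]; [0, 4]]·[c₁, c₀]ᵀ = [-16, -6]ᵀ.
Determinant 14·4 − 0² = 56.
c₁ = ((-16)·4 − 0·(-6))/56 = -8/7; c₀ = (14·(-6) − 0·(-16))/56 = -3/2.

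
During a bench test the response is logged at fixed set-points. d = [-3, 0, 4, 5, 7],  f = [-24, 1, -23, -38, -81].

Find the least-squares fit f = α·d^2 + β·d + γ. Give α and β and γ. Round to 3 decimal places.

Normal-equation sums: Σd^2·d^2 = 3363, Σd^2·d = 505, Σd^2 = 99, Σd·d = 99, Σd = 13, Σ1 = 5.
Right-hand side: Σd^2·f = -5503, Σd·f = -777, Σf = -165.
XᵀX·[α, β, γ]ᵀ = Xᵀf becomes [[3363, 505, 99]; [505, 99, 13]; [99, 13, 5]]·[α, β, γ]ᵀ = [-5503, -777, -165]ᵀ.
Row-reducing yields α = -2329/1178, β = 2557/1178, γ = 296/589.

α = -1.977, β = 2.171, γ = 0.503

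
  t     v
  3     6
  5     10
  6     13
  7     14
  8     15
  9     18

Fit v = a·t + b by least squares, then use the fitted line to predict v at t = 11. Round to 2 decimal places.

The normal equations are: 264·a + 38·b = 526;  38·a + 6·b = 76.
(Σt·t = 264, Σt = 38, Σ1 = 6, Σt·v = 526, Σv = 76.)
Eliminating b: 6·(row 1) − 38·(row 2) gives 140·a = 6·526 − 38·76 = 268, so a = 67/35.
Then b = (76 − 38·(67/35))/6 = 19/35.
At t = 11: v̂ = (67/35)·(11) + (19/35)·(1) = 108/5.

v̂ = 21.60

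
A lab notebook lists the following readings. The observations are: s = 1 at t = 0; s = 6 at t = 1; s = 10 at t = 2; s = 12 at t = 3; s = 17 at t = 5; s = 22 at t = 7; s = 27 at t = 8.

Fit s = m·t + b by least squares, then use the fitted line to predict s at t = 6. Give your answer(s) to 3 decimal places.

From the data, Σt·t = 152, Σt = 26, Σ1 = 7.
Right-hand side: Σt·s = 517, Σs = 95.
MᵀM·[m, b]ᵀ = Mᵀs becomes [[152, 26]; [26, 7]]·[m, b]ᵀ = [517, 95]ᵀ.
Eliminating b: 7·(row 1) − 26·(row 2) gives 388·m = 7·517 − 26·95 = 1149, so m = 1149/388.
Then b = (95 − 26·(1149/388))/7 = 499/194.
At t = 6: ŝ = (1149/388)·(6) + (499/194)·(1) = 1973/97.

ŝ = 20.340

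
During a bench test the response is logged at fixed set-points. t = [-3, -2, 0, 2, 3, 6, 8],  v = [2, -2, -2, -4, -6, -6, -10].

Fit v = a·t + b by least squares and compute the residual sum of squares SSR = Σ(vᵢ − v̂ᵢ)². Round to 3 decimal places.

SSR = 8.980

Setting ∂/∂a … = 0 gives: 126·a + 14·b = -144;  14·a + 7·b = -28.
(Σt·t = 126, Σt = 14, Σ1 = 7, Σt·v = -144, Σv = -28.)
Eliminating b: 7·(row 1) − 14·(row 2) gives 686·a = 7·(-144) − 14·(-28) = -616, so a = -44/49.
Then b = ((-28) − 14·(-44/49))/7 = -108/49.
Residuals: 74/49, -78/49, 10/49, 0, -54/49, 78/49, -30/49; SSR = 440/49.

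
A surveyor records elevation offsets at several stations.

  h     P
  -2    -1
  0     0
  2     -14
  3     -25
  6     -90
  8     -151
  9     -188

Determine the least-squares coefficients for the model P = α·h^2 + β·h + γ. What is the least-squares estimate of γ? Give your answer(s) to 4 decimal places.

Compute the Gram sums: Σh^2·h^2 = 12066, Σh^2·h = 1484, Σh^2 = 198, Σh·h = 198, Σh = 26, Σ1 = 7.
Right-hand side: Σh^2·P = -28417, Σh·P = -3541, ΣP = -469.
AᵀA·[α, β, γ]ᵀ = AᵀP becomes [[12066, 1484, 198]; [1484, 198, 26]; [198, 26, 7]]·[α, β, γ]ᵀ = [-28417, -3541, -469]ᵀ.
Row-reducing yields α = -133045/66794, β = -1013951/333970, γ = 103239/166985.

γ = 0.6183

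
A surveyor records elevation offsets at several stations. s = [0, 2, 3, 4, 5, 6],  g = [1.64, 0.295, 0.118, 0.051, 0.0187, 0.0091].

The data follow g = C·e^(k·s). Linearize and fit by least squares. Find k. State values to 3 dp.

Let Y = ln g. Fitting Y = k·s + ln C by least squares:
XᵀX = [[90.0000, 20.0000]; [20.0000, 6]], rhs = [-68.8495, -14.5178]ᵀ  (here Σs = 20.0000, Σ(s)² = 90.0000, Σln g = -14.5178, Σs·ln g = -68.8495).
Solving (det = 140.0000): k = -0.87672, ln C = 0.50278.

k = -0.877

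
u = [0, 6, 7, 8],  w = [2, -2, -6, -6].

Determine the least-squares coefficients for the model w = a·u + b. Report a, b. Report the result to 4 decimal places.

Setting ∂/∂a … = 0 gives: 149·a + 21·b = -102;  21·a + 4·b = -12.
(Σu·u = 149, Σu = 21, Σ1 = 4, Σu·w = -102, Σw = -12.)
Eliminating b: 4·(row 1) − 21·(row 2) gives 155·a = 4·(-102) − 21·(-12) = -156, so a = -156/155.
Then b = ((-12) − 21·(-156/155))/4 = 354/155.

a = -1.0065, b = 2.2839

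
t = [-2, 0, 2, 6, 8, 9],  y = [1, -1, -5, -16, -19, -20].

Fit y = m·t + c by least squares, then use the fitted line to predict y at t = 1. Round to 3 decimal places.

ŷ = -4.099

Sums needed: Σt·t = 189, Σt = 23, Σ1 = 6.
Right-hand side: Σt·y = -440, Σy = -60.
AᵀA·[m, c]ᵀ = Aᵀy becomes [[189, 23]; [23, 6]]·[m, c]ᵀ = [-440, -60]ᵀ.
Determinant 189·6 − 23² = 605.
m = ((-440)·6 − 23·(-60))/605 = -252/121; c = (189·(-60) − 23·(-440))/605 = -244/121.
At t = 1: ŷ = (-252/121)·(1) + (-244/121)·(1) = -496/121.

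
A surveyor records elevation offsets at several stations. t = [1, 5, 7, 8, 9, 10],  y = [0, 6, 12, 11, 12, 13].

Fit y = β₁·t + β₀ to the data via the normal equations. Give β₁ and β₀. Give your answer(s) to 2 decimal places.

Entries of AᵀA: Σt·t = 320, Σt = 40, Σ1 = 6.
For Aᵀy: Σt·y = 440, Σy = 54.
det = 320·6 − 40² = 320.
β₁ = (440·6 − 40·54)/320 = 3/2; β₀ = (320·54 − 40·440)/320 = -1.

β₁ = 1.50, β₀ = -1.00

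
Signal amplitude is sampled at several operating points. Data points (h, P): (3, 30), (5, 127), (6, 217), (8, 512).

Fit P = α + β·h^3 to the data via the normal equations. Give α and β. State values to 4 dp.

From the data, Σ1 = 4, Σh^3 = 880, Σh^3·h^3 = 325154.
Moment sums: ΣP = 886, Σh^3·P = 325701.
Normal equations: [[4, 880]; [880, 325154]]·[α, β]ᵀ = [886, 325701]ᵀ.
Determinant 4·325154 − 880² = 526216.
α = (886·325154 − 880·325701)/526216 = 367391/131554; β = (4·325701 − 880·886)/526216 = 130781/131554.

α = 2.7927, β = 0.9941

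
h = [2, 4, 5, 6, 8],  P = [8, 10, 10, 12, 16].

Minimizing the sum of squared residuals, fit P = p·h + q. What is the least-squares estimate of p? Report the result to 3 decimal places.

p = 1.300

Entries of MᵀM: Σh·h = 145, Σh = 25, Σ1 = 5.
For MᵀP: Σh·P = 306, ΣP = 56.
Determinant 145·5 − 25² = 100.
p = (306·5 − 25·56)/100 = 13/10; q = (145·56 − 25·306)/100 = 47/10.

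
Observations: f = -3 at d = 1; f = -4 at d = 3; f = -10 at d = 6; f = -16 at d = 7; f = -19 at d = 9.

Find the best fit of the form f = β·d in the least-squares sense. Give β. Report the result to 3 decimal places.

The normal equations are: 176·β = -358.
(Σd·d = 176, Σd·f = -358.)
Hence β = -358 / 176 ≈ -2.03409.

β = -2.034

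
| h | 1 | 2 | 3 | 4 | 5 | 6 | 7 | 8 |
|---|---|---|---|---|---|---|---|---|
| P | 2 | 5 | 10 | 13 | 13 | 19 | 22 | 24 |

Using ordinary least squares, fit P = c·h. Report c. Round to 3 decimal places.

The normal equations are: 204·c = 619.
(Σh·h = 204, Σh·P = 619.)
Hence c = 619 / 204 ≈ 3.03431.

c = 3.034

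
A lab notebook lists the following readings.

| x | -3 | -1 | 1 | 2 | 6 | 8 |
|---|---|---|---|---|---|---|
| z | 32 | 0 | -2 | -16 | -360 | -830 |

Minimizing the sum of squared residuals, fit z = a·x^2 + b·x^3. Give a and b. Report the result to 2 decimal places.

Entries of AᵀA: Σx^2·x^2 = 5491, Σx^2·x^3 = 40333, Σx^3·x^3 = 309595.
Moment sums: Σx^2·z = -65858, Σx^3·z = -503714.
Determinant 5491·309595 − 40333² = 73235256.
a = ((-65858)·309595 − 40333·(-503714))/73235256 = -6084229/6102938; b = (5491·(-503714) − 40333·(-65858))/73235256 = -9136905/6102938.

a = -1.00, b = -1.50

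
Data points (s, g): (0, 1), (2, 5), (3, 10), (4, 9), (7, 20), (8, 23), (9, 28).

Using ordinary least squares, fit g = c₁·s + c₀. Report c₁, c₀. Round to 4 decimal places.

c₁ = 2.9576, c₀ = -0.2288

Sums needed: Σs·s = 223, Σs = 33, Σ1 = 7.
For Aᵀg: Σs·g = 652, Σg = 96.
Normal equations: [[223, 33]; [33, 7]]·[c₁, c₀]ᵀ = [652, 96]ᵀ.
Δ = 223·7 − 33² = 472.
c₁ = (652·7 − 33·96)/472 = 349/118; c₀ = (223·96 − 33·652)/472 = -27/118.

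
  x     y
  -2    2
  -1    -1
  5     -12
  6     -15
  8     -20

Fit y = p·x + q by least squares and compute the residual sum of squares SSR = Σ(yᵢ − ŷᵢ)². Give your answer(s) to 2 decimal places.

Forming AᵀA = [[130, 16]; [16, 5]] and Aᵀy = [-313, -46]ᵀ gives AᵀA·[p, q]ᵀ = Aᵀy.
det = 130·5 − 16² = 394.
p = ((-313)·5 − 16·(-46))/394 = -829/394; q = (130·(-46) − 16·(-313))/394 = -486/197.
Residuals: 51/197, -251/394, 389/394, 18/197, -138/197; SSR = 767/394.

SSR = 1.95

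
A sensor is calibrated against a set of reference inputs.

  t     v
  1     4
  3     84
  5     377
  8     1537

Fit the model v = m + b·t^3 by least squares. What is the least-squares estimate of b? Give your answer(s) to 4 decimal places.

b = 2.9981

Setting ∂/∂m … = 0 gives: 4·m + 665·b = 2002;  665·m + 278499·b = 836341.
(Σ1 = 4, Σt^3 = 665, Σt^3·t^3 = 278499, Σv = 2002, Σt^3·v = 836341.)
Δ = 4·278499 − 665² = 671771.
m = (2002·278499 − 665·836341)/671771 = 1388233/671771; b = (4·836341 − 665·2002)/671771 = 2014034/671771.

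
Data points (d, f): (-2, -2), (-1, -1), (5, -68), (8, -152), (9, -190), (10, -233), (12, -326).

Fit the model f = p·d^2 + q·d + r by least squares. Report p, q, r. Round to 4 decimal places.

The normal equations are: 42035·p + 4085·q + 419·r = -97071;  4085·p + 419·q + 41·r = -9503;  419·p + 41·q + 7·r = -972.
(Σd^2·d^2 = 42035, Σd^2·d = 4085, Σd^2 = 419, Σd·d = 419, Σd = 41, Σ1 = 7, Σd^2·f = -97071, Σd·f = -9503, Σf = -972.)
Solving the 3×3 system (Gaussian elimination) gives p = -1299193/652404, q = -2050619/652404, r = -135701/108734.

p = -1.9914, q = -3.1432, r = -1.2480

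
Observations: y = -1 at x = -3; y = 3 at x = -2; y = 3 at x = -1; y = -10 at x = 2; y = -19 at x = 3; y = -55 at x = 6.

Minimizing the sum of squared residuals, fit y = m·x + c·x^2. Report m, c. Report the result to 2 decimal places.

m = -3.06, c = -1.02

Sums needed: Σx·x = 63, Σx·x^2 = 215, Σx^2·x^2 = 1491.
Moment sums: Σx·y = -413, Σx^2·y = -2185.
AᵀA·[m, c]ᵀ = Aᵀy becomes [[63, 215]; [215, 1491]]·[m, c]ᵀ = [-413, -2185]ᵀ.
Determinant 63·1491 − 215² = 47708.
m = ((-413)·1491 − 215·(-2185))/47708 = -36502/11927; c = (63·(-2185) − 215·(-413))/47708 = -12215/11927.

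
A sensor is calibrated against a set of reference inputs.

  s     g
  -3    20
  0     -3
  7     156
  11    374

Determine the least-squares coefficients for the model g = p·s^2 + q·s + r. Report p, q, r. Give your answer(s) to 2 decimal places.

Compute the Gram sums: Σs^2·s^2 = 17123, Σs^2·s = 1647, Σs^2 = 179, Σs·s = 179, Σs = 15, Σ1 = 4.
For Mᵀg: Σs^2·g = 53078, Σs·g = 5146, Σg = 547.
MᵀM·[p, q, r]ᵀ = Mᵀg becomes [[17123, 1647, 179]; [1647, 179, 15]; [179, 15, 4]]·[p, q, r]ᵀ = [53078, 5146, 547]ᵀ.
Solving the 3×3 system (Gaussian elimination) gives p = 70131/23786, q = 42211/23786, r = -3137/1699.

p = 2.95, q = 1.77, r = -1.85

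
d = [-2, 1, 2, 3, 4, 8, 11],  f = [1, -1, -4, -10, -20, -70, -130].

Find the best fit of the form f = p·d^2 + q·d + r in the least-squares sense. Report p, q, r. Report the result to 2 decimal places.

p = -0.97, q = -1.35, r = 2.01

Forming MᵀM = [[19107, 1935, 219]; [1935, 219, 27]; [219, 27, 7]] and Mᵀf = [-20633, -2111, -234]ᵀ gives MᵀM·[p, q, r]ᵀ = Mᵀf.
Solving the 3×3 system (Gaussian elimination) gives p = -123353/127692, q = -57511/42564, r = 42685/21282.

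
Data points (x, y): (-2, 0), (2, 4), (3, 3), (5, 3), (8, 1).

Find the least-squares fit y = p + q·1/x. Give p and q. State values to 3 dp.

Compute the Gram sums: Σ1 = 5, Σ1/x = 79/120, Σ1/x·1/x = 9601/14400.
For Mᵀy: Σy = 11, Σ1/x·y = 149/40.
Normal equations: [[5, 79/120]; [79/120, 9601/14400]]·[p, q]ᵀ = [11, 149/40]ᵀ.
det = 5·(9601/14400) − (79/120)² = 10441/3600.
p = (11·(9601/14400) − (79/120)·(149/40))/(10441/3600) = 35149/20882; q = (5·(149/40) − (79/120)·11)/(10441/3600) = 40980/10441.

p = 1.683, q = 3.925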